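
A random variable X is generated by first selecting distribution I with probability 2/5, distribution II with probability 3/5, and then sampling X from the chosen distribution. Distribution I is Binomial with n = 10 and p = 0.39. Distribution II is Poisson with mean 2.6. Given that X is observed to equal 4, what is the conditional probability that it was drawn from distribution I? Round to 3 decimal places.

0.541

Likelihoods P(X=4 | ·): I: 0.250298; II: 0.141422.
Posterior ∝ prior × likelihood. Numerator for I: 0.4·0.250298 = 0.100119.
Normalizing constant: 0.4·0.250298 + 0.6·0.141422 = 0.184972.
P(I | observation) = 0.100119 / 0.184972 = 0.541266.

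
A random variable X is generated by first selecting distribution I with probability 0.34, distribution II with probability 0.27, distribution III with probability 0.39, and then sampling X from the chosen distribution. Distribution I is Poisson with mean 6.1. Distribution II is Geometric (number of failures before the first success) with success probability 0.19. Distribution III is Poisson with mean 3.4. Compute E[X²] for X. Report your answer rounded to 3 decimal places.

31.525

For each component E[X²] = Var + (mean)², giving I: 43.31; II: 40.6122; III: 14.96.
Overall E[X²] = 0.34·43.31 + 0.27·40.6122 + 0.39·14.96 = 31.5251.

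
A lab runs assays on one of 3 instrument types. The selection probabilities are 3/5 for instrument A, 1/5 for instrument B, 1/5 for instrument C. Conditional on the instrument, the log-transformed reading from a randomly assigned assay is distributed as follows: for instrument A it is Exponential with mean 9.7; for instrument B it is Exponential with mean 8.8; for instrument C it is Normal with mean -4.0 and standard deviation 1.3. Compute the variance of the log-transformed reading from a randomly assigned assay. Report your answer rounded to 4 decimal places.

101.4536

Per component, A: μ=9.7, E[X²]=188.18; B: μ=8.8, E[X²]=154.88; C: μ=-4, E[X²]=17.69.
E[X] = 0.6·9.7 + 0.2·8.8 + 0.2·-4 = 6.78.
E[X²] = 0.6·188.18 + 0.2·154.88 + 0.2·17.69 = 147.422.
Var(X) = E[X²] − (E[X])² = 147.422 − 45.9684 = 101.454.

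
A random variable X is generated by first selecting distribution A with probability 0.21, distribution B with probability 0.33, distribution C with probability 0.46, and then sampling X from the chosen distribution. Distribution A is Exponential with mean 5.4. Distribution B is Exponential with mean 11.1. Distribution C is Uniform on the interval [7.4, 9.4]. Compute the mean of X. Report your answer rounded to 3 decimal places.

8.661

Component means — A: 5.4; B: 11.1; C: 8.4.
E[X] = 0.21·5.4 + 0.33·11.1 + 0.46·8.4 = 8.661.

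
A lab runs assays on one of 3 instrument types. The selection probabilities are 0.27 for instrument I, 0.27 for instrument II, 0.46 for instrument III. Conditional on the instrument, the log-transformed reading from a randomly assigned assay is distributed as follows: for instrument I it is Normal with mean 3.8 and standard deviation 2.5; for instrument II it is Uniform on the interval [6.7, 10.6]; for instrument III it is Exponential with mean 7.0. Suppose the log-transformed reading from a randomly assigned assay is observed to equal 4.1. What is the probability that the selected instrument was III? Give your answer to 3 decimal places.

Likelihoods f(4.1 | ·): I: 0.158432; II: 0; III: 0.0795297.
Posterior ∝ prior × likelihood. Numerator for III: 0.46·0.0795297 = 0.0365837.
Normalizing constant: 0.27·0.158432 + 0.27·0 + 0.46·0.0795297 = 0.0793603.
P(III | observation) = 0.0365837 / 0.0793603 = 0.460982.

0.461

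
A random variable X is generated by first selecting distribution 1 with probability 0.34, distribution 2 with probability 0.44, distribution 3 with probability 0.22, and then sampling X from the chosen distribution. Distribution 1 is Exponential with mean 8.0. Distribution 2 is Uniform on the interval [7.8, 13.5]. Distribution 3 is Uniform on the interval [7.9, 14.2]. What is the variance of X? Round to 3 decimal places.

Per component, 1: μ=8, E[X²]=128; 2: μ=10.65, E[X²]=116.13; 3: μ=11.05, E[X²]=125.41.
E[X] = 0.34·8 + 0.44·10.65 + 0.22·11.05 = 9.837.
E[X²] = 0.34·128 + 0.44·116.13 + 0.22·125.41 = 122.207.
Var(X) = E[X²] − (E[X])² = 122.207 − 96.7666 = 25.4408.

25.441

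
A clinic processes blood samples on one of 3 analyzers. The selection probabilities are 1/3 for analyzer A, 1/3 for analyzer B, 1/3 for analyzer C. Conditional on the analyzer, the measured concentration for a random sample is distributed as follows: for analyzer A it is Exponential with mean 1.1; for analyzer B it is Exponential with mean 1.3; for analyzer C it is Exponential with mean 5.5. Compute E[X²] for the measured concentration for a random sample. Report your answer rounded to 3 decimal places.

For each component E[X²] = Var + (mean)², giving A: 2.42; B: 3.38; C: 60.5.
Overall E[X²] = 0.333333·2.42 + 0.333333·3.38 + 0.333333·60.5 = 22.1.

22.100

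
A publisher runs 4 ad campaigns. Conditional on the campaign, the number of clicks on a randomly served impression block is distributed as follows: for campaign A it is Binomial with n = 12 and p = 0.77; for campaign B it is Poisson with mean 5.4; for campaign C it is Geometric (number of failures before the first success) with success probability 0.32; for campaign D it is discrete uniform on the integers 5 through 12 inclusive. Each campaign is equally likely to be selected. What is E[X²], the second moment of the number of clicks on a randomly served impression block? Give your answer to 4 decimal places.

For each component E[X²] = Var + (mean)², giving A: 87.5028; B: 34.56; C: 11.1562; D: 77.5.
Overall E[X²] = 0.25·87.5028 + 0.25·34.56 + 0.25·11.1562 + 0.25·77.5 = 52.6798.

52.6798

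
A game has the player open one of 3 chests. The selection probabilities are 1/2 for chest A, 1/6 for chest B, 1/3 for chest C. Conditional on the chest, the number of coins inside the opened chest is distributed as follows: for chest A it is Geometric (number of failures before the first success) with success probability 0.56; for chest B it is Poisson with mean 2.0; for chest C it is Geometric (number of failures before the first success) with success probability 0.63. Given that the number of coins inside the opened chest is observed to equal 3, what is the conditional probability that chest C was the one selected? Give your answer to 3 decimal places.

0.165

Likelihoods P(X=3 | ·): A: 0.047703; B: 0.180447; C: 0.0319114.
Posterior ∝ prior × likelihood. Numerator for C: 0.333333·0.0319114 = 0.0106371.
Normalizing constant: 0.5·0.047703 + 0.166667·0.180447 + 0.333333·0.0319114 = 0.0645632.
P(C | observation) = 0.0106371 / 0.0645632 = 0.164755.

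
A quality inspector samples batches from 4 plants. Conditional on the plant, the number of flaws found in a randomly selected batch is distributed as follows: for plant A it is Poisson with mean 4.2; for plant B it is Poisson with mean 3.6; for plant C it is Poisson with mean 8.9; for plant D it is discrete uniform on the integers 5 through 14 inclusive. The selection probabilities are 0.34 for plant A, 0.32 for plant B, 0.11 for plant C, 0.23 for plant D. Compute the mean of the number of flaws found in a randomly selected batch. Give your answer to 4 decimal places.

5.7440

Component means — A: 4.2; B: 3.6; C: 8.9; D: 9.5.
E[X] = 0.34·4.2 + 0.32·3.6 + 0.11·8.9 + 0.23·9.5 = 5.744.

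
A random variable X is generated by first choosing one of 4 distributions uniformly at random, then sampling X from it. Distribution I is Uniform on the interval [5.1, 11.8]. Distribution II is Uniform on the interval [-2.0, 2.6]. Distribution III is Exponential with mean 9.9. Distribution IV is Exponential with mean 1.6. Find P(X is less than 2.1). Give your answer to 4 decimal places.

Conditional on each component, P(X < 2.1): I: 0; II: 0.891304; III: 0.191133; IV: 0.730854.
By total probability, P(X < 2.1) = 0.25·0 + 0.25·0.891304 + 0.25·0.191133 + 0.25·0.730854 = 0.453323.

0.4533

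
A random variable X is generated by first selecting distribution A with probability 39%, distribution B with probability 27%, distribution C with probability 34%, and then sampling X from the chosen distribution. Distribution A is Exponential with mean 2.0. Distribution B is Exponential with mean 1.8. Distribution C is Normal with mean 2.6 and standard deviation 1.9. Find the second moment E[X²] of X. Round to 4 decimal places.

For each component E[X²] = Var + (mean)², giving A: 8; B: 6.48; C: 10.37.
Overall E[X²] = 0.39·8 + 0.27·6.48 + 0.34·10.37 = 8.3954.

8.3954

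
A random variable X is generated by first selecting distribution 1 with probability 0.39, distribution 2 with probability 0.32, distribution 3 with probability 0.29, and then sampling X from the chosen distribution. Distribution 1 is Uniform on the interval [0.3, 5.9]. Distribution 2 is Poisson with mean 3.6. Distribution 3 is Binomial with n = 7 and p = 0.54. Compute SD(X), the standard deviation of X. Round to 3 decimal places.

1.662

Per component, 1: μ=3.1, E[X²]=12.2233; 2: μ=3.6, E[X²]=16.56; 3: μ=3.78, E[X²]=16.0272.
E[X] = 0.39·3.1 + 0.32·3.6 + 0.29·3.78 = 3.4572.
E[X²] = 0.39·12.2233 + 0.32·16.56 + 0.29·16.0272 = 14.7142.
Var(X) = E[X²] − (E[X])² = 14.7142 − 11.9522 = 2.76196.
SD(X) = √2.76196 = 1.66191.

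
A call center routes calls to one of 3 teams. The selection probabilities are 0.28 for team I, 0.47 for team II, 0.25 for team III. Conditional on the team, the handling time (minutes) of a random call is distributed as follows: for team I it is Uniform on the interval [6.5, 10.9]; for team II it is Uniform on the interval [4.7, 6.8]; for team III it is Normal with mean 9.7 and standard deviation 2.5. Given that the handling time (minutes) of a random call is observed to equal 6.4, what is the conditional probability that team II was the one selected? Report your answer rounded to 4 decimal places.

0.9306

Likelihoods f(6.4 | ·): I: 0; II: 0.47619; III: 0.0667748.
Posterior ∝ prior × likelihood. Numerator for II: 0.47·0.47619 = 0.22381.
Normalizing constant: 0.28·0 + 0.47·0.47619 + 0.25·0.0667748 = 0.240503.
P(II | observation) = 0.22381 / 0.240503 = 0.930588.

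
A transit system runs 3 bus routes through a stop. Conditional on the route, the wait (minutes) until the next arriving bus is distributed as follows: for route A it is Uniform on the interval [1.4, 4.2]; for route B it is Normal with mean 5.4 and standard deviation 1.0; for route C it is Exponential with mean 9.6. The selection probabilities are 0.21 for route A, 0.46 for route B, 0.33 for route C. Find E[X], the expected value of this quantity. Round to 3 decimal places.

6.240

Component means — A: 2.8; B: 5.4; C: 9.6.
E[X] = 0.21·2.8 + 0.46·5.4 + 0.33·9.6 = 6.24.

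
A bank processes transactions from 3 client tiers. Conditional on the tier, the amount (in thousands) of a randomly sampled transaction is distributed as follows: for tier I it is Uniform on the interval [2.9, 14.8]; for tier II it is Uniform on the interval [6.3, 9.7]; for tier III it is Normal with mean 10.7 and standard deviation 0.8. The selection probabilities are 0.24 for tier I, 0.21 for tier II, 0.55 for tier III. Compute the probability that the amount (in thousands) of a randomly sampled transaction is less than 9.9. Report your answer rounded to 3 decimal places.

Conditional on each tier, P(X < 9.9): I: 0.588235; II: 1; III: 0.158655.
By total probability, P(X < 9.9) = 0.24·0.588235 + 0.21·1 + 0.55·0.158655 = 0.438437.

0.438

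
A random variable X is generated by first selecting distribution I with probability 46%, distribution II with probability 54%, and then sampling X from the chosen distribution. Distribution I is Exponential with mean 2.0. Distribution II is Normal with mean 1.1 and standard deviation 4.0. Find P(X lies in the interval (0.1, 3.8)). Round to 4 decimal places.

0.5572

Conditional on each component, P(0.1 < X < 3.8): I: 0.801661; II: 0.348868.
By total probability, P(0.1 < X < 3.8) = 0.46·0.801661 + 0.54·0.348868 = 0.557153.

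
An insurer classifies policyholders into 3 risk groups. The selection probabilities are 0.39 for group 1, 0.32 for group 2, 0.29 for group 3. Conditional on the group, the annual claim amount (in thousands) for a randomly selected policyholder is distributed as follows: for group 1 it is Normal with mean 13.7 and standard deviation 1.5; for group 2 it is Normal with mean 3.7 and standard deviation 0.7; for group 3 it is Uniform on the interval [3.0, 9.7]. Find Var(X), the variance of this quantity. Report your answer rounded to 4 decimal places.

21.3608

Per component, 1: μ=13.7, E[X²]=189.94; 2: μ=3.7, E[X²]=14.18; 3: μ=6.35, E[X²]=44.0633.
E[X] = 0.39·13.7 + 0.32·3.7 + 0.29·6.35 = 8.3685.
E[X²] = 0.39·189.94 + 0.32·14.18 + 0.29·44.0633 = 91.3926.
Var(X) = E[X²] − (E[X])² = 91.3926 − 70.0318 = 21.3608.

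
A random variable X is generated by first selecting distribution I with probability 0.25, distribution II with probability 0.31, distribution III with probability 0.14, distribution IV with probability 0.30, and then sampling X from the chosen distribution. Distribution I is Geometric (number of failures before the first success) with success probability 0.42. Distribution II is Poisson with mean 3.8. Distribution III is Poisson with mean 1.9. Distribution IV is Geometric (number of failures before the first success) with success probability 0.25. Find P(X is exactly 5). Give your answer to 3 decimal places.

Conditional on each component, P(X = 5): I: 0.027567; II: 0.147713; III: 0.0308622; IV: 0.0593262.
By total probability, P(X = 5) = 0.25·0.027567 + 0.31·0.147713 + 0.14·0.0308622 + 0.3·0.0593262 = 0.0748012.

0.075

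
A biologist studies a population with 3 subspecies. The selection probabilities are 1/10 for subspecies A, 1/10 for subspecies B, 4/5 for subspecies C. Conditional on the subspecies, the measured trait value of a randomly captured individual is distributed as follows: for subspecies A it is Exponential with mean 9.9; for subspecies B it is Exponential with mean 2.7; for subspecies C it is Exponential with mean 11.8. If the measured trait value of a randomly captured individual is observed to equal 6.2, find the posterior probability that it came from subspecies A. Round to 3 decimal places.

0.110

Likelihoods f(6.2 | ·): A: 0.0539986; B: 0.0372707; C: 0.0501106.
Posterior ∝ prior × likelihood. Numerator for A: 0.1·0.0539986 = 0.00539986.
Normalizing constant: 0.1·0.0539986 + 0.1·0.0372707 + 0.8·0.0501106 = 0.0492154.
P(A | observation) = 0.00539986 / 0.0492154 = 0.109719.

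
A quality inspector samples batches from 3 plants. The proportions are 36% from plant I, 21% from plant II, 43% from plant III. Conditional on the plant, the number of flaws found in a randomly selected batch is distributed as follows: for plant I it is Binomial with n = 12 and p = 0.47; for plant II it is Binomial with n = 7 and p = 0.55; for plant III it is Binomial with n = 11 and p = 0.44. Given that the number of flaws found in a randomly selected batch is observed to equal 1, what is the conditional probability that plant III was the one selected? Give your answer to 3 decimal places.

Likelihoods P(X=1 | ·): I: 0.00522774; II: 0.0319695; III: 0.01468.
Posterior ∝ prior × likelihood. Numerator for III: 0.43·0.01468 = 0.00631239.
Normalizing constant: 0.36·0.00522774 + 0.21·0.0319695 + 0.43·0.01468 = 0.014908.
P(III | observation) = 0.00631239 / 0.014908 = 0.423424.

0.423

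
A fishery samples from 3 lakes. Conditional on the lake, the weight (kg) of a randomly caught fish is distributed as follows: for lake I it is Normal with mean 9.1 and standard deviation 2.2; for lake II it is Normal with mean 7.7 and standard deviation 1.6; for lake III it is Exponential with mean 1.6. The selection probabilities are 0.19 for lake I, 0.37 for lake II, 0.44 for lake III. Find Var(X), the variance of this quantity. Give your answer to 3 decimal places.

13.891

Per component, I: μ=9.1, E[X²]=87.65; II: μ=7.7, E[X²]=61.85; III: μ=1.6, E[X²]=5.12.
E[X] = 0.19·9.1 + 0.37·7.7 + 0.44·1.6 = 5.282.
E[X²] = 0.19·87.65 + 0.37·61.85 + 0.44·5.12 = 41.7908.
Var(X) = E[X²] − (E[X])² = 41.7908 − 27.8995 = 13.8913.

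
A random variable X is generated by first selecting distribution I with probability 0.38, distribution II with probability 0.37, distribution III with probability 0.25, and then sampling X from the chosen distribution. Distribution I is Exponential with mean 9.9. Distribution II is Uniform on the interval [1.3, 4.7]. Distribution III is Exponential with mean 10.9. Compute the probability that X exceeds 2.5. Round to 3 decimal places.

0.733

Conditional on each component, P(X > 2.5): I: 0.776837; II: 0.647059; III: 0.795044.
By total probability, P(X > 2.5) = 0.38·0.776837 + 0.37·0.647059 + 0.25·0.795044 = 0.733371.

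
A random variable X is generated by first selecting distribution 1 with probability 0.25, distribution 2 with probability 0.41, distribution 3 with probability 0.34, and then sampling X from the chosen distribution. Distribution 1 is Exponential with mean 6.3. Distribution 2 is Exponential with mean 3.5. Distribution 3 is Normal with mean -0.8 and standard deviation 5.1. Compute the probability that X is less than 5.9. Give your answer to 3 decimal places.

Conditional on each component, P(X < 5.9): 1: 0.608006; 2: 0.814688; 3: 0.905531.
By total probability, P(X < 5.9) = 0.25·0.608006 + 0.41·0.814688 + 0.34·0.905531 = 0.793904.

0.794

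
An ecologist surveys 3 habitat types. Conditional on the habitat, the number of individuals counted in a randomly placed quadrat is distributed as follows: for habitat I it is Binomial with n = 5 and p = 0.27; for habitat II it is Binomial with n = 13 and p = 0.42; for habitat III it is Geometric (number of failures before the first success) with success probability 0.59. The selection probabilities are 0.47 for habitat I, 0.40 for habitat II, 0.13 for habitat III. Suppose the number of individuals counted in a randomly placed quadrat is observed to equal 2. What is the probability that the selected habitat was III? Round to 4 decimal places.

Likelihoods P(X=2 | ·): I: 0.283593; II: 0.0343796; III: 0.099179.
Posterior ∝ prior × likelihood. Numerator for III: 0.13·0.099179 = 0.0128933.
Normalizing constant: 0.47·0.283593 + 0.4·0.0343796 + 0.13·0.099179 = 0.159934.
P(III | observation) = 0.0128933 / 0.159934 = 0.0806162.

0.0806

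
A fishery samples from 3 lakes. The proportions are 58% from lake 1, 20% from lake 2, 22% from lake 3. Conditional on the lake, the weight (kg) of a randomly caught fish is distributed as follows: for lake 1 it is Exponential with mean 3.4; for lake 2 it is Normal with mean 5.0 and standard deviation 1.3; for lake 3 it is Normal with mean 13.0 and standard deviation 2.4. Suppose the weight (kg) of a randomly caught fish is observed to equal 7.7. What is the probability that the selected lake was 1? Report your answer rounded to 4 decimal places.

Likelihoods f(7.7 | ·): 1: 0.0305472; 2: 0.0355041; 3: 0.0145121.
Posterior ∝ prior × likelihood. Numerator for 1: 0.58·0.0305472 = 0.0177174.
Normalizing constant: 0.58·0.0305472 + 0.2·0.0355041 + 0.22·0.0145121 = 0.0280109.
P(1 | observation) = 0.0177174 / 0.0280109 = 0.632519.

0.6325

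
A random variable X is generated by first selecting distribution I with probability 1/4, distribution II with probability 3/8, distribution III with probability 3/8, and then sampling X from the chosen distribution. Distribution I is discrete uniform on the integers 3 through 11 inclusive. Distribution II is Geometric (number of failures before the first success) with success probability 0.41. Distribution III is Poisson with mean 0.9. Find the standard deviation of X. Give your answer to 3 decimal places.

Per component, I: μ=7, E[X²]=55.6667; II: μ=1.43902, E[X²]=5.58061; III: μ=0.9, E[X²]=1.71.
E[X] = 0.25·7 + 0.375·1.43902 + 0.375·0.9 = 2.62713.
E[X²] = 0.25·55.6667 + 0.375·5.58061 + 0.375·1.71 = 16.6506.
Var(X) = E[X²] − (E[X])² = 16.6506 − 6.90183 = 9.74881.
SD(X) = √9.74881 = 3.12231.

3.122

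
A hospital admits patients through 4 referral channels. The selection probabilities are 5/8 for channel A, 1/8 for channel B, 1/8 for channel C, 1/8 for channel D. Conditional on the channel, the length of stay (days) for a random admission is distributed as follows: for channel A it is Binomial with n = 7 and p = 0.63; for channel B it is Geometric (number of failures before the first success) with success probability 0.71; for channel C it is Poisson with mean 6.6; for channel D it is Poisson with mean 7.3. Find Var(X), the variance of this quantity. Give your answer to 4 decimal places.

Per component, A: μ=4.41, E[X²]=21.0798; B: μ=0.408451, E[X²]=0.742115; C: μ=6.6, E[X²]=50.16; D: μ=7.3, E[X²]=60.59.
E[X] = 0.625·4.41 + 0.125·0.408451 + 0.125·6.6 + 0.125·7.3 = 4.54481.
E[X²] = 0.625·21.0798 + 0.125·0.742115 + 0.125·50.16 + 0.125·60.59 = 27.1114.
Var(X) = E[X²] − (E[X])² = 27.1114 − 20.6553 = 6.45612.

6.4561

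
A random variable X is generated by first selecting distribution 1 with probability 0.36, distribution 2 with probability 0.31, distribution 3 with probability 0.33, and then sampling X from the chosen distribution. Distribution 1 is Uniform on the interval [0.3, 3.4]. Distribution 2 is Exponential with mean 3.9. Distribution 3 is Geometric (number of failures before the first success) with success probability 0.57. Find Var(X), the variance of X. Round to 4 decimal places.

Per component, 1: μ=1.85, E[X²]=4.22333; 2: μ=3.9, E[X²]=30.42; 3: μ=0.754386, E[X²]=1.89258.
E[X] = 0.36·1.85 + 0.31·3.9 + 0.33·0.754386 = 2.12395.
E[X²] = 0.36·4.22333 + 0.31·30.42 + 0.33·1.89258 = 11.5752.
Var(X) = E[X²] − (E[X])² = 11.5752 − 4.51115 = 7.064.

7.0640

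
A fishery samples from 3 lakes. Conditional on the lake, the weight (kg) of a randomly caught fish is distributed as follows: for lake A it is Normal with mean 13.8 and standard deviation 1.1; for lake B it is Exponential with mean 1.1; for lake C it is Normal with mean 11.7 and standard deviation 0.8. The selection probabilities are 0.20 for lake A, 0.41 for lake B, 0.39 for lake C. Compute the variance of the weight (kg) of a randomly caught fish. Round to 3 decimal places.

32.524

Per component, A: μ=13.8, E[X²]=191.65; B: μ=1.1, E[X²]=2.42; C: μ=11.7, E[X²]=137.53.
E[X] = 0.2·13.8 + 0.41·1.1 + 0.39·11.7 = 7.774.
E[X²] = 0.2·191.65 + 0.41·2.42 + 0.39·137.53 = 92.9589.
Var(X) = E[X²] − (E[X])² = 92.9589 − 60.4351 = 32.5238.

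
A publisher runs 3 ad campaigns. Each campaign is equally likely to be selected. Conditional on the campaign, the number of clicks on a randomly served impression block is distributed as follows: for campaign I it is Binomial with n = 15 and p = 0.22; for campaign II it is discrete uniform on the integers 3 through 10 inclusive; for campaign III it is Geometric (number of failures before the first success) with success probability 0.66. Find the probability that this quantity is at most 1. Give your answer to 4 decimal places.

0.3368

Conditional on each campaign, P(X ≤ 1): I: 0.125888; II: 0; III: 0.8844.
By total probability, P(X ≤ 1) = 0.333333·0.125888 + 0.333333·0 + 0.333333·0.8844 = 0.336763.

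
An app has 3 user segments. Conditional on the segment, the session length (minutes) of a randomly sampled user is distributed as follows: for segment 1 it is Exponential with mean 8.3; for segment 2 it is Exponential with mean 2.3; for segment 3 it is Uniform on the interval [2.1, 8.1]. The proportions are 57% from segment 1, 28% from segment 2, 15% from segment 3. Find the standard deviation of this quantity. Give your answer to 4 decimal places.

6.9389

Per component, 1: μ=8.3, E[X²]=137.78; 2: μ=2.3, E[X²]=10.58; 3: μ=5.1, E[X²]=29.01.
E[X] = 0.57·8.3 + 0.28·2.3 + 0.15·5.1 = 6.14.
E[X²] = 0.57·137.78 + 0.28·10.58 + 0.15·29.01 = 85.8485.
Var(X) = E[X²] − (E[X])² = 85.8485 − 37.6996 = 48.1489.
SD(X) = √48.1489 = 6.93894.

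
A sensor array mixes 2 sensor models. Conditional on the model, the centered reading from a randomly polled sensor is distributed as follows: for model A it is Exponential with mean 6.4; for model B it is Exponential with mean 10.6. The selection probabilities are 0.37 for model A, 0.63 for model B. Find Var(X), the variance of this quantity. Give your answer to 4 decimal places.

Per component, A: μ=6.4, E[X²]=81.92; B: μ=10.6, E[X²]=224.72.
E[X] = 0.37·6.4 + 0.63·10.6 = 9.046.
E[X²] = 0.37·81.92 + 0.63·224.72 = 171.884.
Var(X) = E[X²] − (E[X])² = 171.884 − 81.8301 = 90.0539.

90.0539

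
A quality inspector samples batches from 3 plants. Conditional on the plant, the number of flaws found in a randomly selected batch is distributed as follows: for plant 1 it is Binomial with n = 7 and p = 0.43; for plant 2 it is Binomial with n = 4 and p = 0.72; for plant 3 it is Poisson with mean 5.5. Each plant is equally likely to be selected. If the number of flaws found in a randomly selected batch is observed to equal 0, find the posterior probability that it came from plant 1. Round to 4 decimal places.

Likelihoods P(X=0 | ·): 1: 0.019549; 2: 0.00614656; 3: 0.00408677.
Posterior ∝ prior × likelihood. Numerator for 1: 0.333333·0.019549 = 0.00651632.
Normalizing constant: 0.333333·0.019549 + 0.333333·0.00614656 + 0.333333·0.00408677 = 0.00992744.
P(1 | observation) = 0.00651632 / 0.00992744 = 0.656396.

0.6564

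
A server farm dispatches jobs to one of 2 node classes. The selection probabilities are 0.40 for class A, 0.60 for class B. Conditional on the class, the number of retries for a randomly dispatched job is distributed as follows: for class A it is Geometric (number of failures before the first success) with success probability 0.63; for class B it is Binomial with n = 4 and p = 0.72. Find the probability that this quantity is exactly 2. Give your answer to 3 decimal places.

0.181

Conditional on each class, P(X = 2): A: 0.086247; B: 0.243855.
By total probability, P(X = 2) = 0.4·0.086247 + 0.6·0.243855 = 0.180812.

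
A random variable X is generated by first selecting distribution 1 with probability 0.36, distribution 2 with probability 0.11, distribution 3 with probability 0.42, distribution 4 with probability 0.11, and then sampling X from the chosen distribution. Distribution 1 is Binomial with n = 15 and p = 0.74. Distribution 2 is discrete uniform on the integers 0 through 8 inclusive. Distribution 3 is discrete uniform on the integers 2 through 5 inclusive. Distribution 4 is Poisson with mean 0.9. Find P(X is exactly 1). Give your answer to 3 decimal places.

Conditional on each component, P(X = 1): 1: 7.16061e-08; 2: 0.111111; 3: 0; 4: 0.365913.
By total probability, P(X = 1) = 0.36·7.16061e-08 + 0.11·0.111111 + 0.42·0 + 0.11·0.365913 = 0.0524726.

0.052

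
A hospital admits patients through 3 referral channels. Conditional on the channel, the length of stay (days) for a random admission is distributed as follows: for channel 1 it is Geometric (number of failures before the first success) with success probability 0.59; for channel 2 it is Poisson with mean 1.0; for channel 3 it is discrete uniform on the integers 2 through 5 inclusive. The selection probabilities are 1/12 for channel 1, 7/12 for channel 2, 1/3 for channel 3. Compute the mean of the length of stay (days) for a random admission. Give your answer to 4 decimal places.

Component means — 1: 0.694915; 2: 1; 3: 3.5.
E[X] = 0.0833333·0.694915 + 0.583333·1 + 0.333333·3.5 = 1.80791.

1.8079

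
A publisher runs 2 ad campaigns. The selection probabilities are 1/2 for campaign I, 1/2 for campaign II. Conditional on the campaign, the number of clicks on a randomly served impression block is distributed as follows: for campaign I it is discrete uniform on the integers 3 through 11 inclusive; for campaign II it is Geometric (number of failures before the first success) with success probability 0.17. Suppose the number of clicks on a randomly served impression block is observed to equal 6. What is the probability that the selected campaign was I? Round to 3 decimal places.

0.667

Likelihoods P(X=6 | ·): I: 0.111111; II: 0.0555799.
Posterior ∝ prior × likelihood. Numerator for I: 0.5·0.111111 = 0.0555556.
Normalizing constant: 0.5·0.111111 + 0.5·0.0555799 = 0.0833455.
P(I | observation) = 0.0555556 / 0.0833455 = 0.666569.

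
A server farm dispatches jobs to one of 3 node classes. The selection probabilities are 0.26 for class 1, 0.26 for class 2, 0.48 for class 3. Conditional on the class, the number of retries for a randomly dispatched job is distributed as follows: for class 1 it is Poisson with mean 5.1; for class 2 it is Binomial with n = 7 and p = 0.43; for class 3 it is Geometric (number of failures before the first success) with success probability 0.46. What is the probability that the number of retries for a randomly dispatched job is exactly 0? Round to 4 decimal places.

0.2275

Conditional on each class, P(X = 0): 1: 0.00609675; 2: 0.019549; 3: 0.46.
By total probability, P(X = 0) = 0.26·0.00609675 + 0.26·0.019549 + 0.48·0.46 = 0.227468.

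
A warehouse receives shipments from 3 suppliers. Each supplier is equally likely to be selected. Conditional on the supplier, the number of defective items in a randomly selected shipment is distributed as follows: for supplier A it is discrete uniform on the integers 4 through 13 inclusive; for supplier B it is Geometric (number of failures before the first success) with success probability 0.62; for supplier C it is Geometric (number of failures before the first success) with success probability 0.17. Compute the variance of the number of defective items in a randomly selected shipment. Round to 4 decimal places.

23.0441

Per component, A: μ=8.5, E[X²]=80.5; B: μ=0.612903, E[X²]=1.3642; C: μ=4.88235, E[X²]=52.5571.
E[X] = 0.333333·8.5 + 0.333333·0.612903 + 0.333333·4.88235 = 4.66509.
E[X²] = 0.333333·80.5 + 0.333333·1.3642 + 0.333333·52.5571 = 44.8071.
Var(X) = E[X²] − (E[X])² = 44.8071 − 21.763 = 23.0441.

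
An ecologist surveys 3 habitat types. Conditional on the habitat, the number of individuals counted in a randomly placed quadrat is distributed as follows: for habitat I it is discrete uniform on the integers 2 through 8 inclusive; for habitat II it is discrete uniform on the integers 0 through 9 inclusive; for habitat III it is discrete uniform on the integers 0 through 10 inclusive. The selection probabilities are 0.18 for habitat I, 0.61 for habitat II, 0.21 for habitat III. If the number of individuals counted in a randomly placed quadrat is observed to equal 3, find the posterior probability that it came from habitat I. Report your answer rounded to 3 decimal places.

Likelihoods P(X=3 | ·): I: 0.142857; II: 0.1; III: 0.0909091.
Posterior ∝ prior × likelihood. Numerator for I: 0.18·0.142857 = 0.0257143.
Normalizing constant: 0.18·0.142857 + 0.61·0.1 + 0.21·0.0909091 = 0.105805.
P(I | observation) = 0.0257143 / 0.105805 = 0.243034.

0.243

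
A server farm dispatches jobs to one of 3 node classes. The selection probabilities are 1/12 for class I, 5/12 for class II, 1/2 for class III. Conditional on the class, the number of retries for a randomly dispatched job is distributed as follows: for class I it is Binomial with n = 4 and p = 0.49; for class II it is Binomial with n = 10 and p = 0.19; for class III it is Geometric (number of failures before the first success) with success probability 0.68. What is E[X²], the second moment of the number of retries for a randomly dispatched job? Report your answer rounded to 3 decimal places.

3.006

For each component E[X²] = Var + (mean)², giving I: 4.8412; II: 5.149; III: 0.913495.
Overall E[X²] = 0.0833333·4.8412 + 0.416667·5.149 + 0.5·0.913495 = 3.0056.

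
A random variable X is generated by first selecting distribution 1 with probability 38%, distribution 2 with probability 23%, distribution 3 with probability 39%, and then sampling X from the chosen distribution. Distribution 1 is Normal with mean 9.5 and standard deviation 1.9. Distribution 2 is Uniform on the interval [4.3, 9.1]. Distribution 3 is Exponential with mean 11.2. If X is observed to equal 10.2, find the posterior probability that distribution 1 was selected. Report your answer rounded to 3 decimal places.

Likelihoods f(10.2 | ·): 1: 0.196192; 2: 0; 3: 0.035914.
Posterior ∝ prior × likelihood. Numerator for 1: 0.38·0.196192 = 0.0745531.
Normalizing constant: 0.38·0.196192 + 0.23·0 + 0.39·0.035914 = 0.0885596.
P(1 | observation) = 0.0745531 / 0.0885596 = 0.841841.

0.842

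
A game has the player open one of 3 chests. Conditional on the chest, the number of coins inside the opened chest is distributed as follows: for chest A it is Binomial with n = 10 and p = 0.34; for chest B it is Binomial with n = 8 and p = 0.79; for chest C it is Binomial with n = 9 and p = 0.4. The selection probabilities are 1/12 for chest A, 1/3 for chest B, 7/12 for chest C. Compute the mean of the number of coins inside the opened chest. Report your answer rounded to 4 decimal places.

4.4900

Component means — A: 3.4; B: 6.32; C: 3.6.
E[X] = 0.0833333·3.4 + 0.333333·6.32 + 0.583333·3.6 = 4.49.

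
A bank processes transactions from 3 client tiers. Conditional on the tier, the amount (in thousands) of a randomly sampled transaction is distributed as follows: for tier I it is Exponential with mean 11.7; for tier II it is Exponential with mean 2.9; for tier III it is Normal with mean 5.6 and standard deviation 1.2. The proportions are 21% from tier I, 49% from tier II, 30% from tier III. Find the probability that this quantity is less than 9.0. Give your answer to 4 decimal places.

0.8800

Conditional on each tier, P(X < 9.0): I: 0.536631; II: 0.955106; III: 0.997697.
By total probability, P(X < 9.0) = 0.21·0.536631 + 0.49·0.955106 + 0.3·0.997697 = 0.880003.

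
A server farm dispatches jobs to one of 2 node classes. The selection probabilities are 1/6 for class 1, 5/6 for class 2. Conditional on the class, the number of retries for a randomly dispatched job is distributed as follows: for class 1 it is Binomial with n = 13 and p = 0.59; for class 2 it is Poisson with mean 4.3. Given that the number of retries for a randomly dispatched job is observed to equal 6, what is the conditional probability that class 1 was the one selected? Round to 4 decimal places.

Likelihoods P(X=6 | ·): 1: 0.140967; 2: 0.119127.
Posterior ∝ prior × likelihood. Numerator for 1: 0.166667·0.140967 = 0.0234944.
Normalizing constant: 0.166667·0.140967 + 0.833333·0.119127 = 0.122767.
P(1 | observation) = 0.0234944 / 0.122767 = 0.191374.

0.1914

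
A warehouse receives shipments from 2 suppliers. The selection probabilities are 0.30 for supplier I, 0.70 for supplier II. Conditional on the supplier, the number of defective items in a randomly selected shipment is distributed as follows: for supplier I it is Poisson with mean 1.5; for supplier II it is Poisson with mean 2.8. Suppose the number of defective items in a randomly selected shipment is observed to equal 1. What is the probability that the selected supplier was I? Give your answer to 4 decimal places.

Likelihoods P(X=1 | ·): I: 0.334695; II: 0.170268.
Posterior ∝ prior × likelihood. Numerator for I: 0.3·0.334695 = 0.100409.
Normalizing constant: 0.3·0.334695 + 0.7·0.170268 = 0.219596.
P(I | observation) = 0.100409 / 0.219596 = 0.457242.

0.4572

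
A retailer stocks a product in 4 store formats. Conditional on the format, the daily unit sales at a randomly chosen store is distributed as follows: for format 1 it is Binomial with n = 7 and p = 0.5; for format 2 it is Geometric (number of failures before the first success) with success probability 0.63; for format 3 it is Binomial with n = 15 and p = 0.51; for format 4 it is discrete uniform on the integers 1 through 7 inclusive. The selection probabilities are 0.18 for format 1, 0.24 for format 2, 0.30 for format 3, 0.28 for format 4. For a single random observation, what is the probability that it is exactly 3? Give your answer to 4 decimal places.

0.1003

Conditional on each format, P(X = 3): 1: 0.273438; 2: 0.0319114; 3: 0.0115631; 4: 0.142857.
By total probability, P(X = 3) = 0.18·0.273438 + 0.24·0.0319114 + 0.3·0.0115631 + 0.28·0.142857 = 0.100346.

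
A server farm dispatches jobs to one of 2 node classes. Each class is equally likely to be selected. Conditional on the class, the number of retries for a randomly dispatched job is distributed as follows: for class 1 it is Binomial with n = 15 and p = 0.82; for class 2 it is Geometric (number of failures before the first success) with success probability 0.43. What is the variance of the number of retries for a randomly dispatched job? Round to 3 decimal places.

Per component, 1: μ=12.3, E[X²]=153.504; 2: μ=1.32558, E[X²]=4.83991.
E[X] = 0.5·12.3 + 0.5·1.32558 = 6.81279.
E[X²] = 0.5·153.504 + 0.5·4.83991 = 79.172.
Var(X) = E[X²] − (E[X])² = 79.172 − 46.4141 = 32.7578.

32.758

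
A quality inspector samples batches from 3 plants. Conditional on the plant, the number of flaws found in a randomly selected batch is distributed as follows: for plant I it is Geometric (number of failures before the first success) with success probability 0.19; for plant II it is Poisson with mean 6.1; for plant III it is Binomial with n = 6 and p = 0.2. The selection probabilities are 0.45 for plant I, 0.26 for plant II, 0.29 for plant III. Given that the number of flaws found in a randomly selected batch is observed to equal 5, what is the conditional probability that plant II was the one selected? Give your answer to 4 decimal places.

0.5756

Likelihoods P(X=5 | ·): I: 0.0662489; II: 0.15786; III: 0.001536.
Posterior ∝ prior × likelihood. Numerator for II: 0.26·0.15786 = 0.0410436.
Normalizing constant: 0.45·0.0662489 + 0.26·0.15786 + 0.29·0.001536 = 0.071301.
P(II | observation) = 0.0410436 / 0.071301 = 0.575638.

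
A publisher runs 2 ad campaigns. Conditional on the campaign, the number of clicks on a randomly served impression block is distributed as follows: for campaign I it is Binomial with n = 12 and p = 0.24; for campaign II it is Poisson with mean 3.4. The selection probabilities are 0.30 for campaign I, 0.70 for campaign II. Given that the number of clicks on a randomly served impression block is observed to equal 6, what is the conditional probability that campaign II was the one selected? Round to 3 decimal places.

Likelihoods P(X=6 | ·): I: 0.0340268; II: 0.0716044.
Posterior ∝ prior × likelihood. Numerator for II: 0.7·0.0716044 = 0.0501231.
Normalizing constant: 0.3·0.0340268 + 0.7·0.0716044 = 0.0603311.
P(II | observation) = 0.0501231 / 0.0603311 = 0.8308.

0.831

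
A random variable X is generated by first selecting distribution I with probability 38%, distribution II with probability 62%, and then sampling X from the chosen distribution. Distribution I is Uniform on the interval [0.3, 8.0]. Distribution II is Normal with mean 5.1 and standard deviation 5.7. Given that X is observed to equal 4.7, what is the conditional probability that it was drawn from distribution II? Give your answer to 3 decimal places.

0.467

Likelihoods f(4.7 | ·): I: 0.12987; II: 0.0698177.
Posterior ∝ prior × likelihood. Numerator for II: 0.62·0.0698177 = 0.043287.
Normalizing constant: 0.38·0.12987 + 0.62·0.0698177 = 0.0926377.
P(II | observation) = 0.043287 / 0.0926377 = 0.467272.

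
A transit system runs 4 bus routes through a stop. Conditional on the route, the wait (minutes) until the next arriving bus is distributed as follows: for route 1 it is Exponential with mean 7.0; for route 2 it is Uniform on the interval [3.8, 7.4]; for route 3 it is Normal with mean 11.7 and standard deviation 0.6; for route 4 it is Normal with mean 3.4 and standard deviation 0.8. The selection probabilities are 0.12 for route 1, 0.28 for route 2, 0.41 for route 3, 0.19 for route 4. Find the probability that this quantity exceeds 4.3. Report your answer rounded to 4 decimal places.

Conditional on each route, P(X > 4.3): 1: 0.541027; 2: 0.861111; 3: 1; 4: 0.130295.
By total probability, P(X > 4.3) = 0.12·0.541027 + 0.28·0.861111 + 0.41·1 + 0.19·0.130295 = 0.74079.

0.7408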